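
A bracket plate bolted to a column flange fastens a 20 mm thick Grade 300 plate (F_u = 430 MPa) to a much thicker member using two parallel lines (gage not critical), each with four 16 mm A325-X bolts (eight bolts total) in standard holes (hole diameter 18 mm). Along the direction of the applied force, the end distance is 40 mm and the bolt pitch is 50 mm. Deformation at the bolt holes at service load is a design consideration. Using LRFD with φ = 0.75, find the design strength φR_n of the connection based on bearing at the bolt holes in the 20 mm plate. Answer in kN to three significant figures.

Per bolt r_n = 1.2 l_c t F_u ≤ 2.4 d t F_u; upper limit = 2.4 × 16 × 20 × 430 / 1000 = 330.2 kN.
Edge bolt: l_c = 40 − 18/2 = 31 mm → 1.2 × 31 × 20 × 430 / 1000 = 319.9 → r_n = 319.9 kN.
Interior bolts: l_c = 50 − 18 = 32 mm → 1.2 × 32 × 20 × 430 / 1000 = 330.2 → r_n = 330.2 kN.
R_n = 2 × 319.9 + 6 × 330.2 = 2621 kN.
Design strength φR_n = 0.75 × 2621 = 1970 kN.

1970 kN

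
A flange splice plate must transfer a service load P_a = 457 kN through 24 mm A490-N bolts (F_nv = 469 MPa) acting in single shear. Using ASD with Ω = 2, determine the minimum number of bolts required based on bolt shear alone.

5 bolts

A_b = π·24²/4 = 452.4 mm².
Per-bolt allowable strength R_n/Ω = 469 × 452.4 × 1 / 1000 / 2 = 106.1 kN.
n ≥ 457 / 106.1 = 4.308 → use 5 bolts.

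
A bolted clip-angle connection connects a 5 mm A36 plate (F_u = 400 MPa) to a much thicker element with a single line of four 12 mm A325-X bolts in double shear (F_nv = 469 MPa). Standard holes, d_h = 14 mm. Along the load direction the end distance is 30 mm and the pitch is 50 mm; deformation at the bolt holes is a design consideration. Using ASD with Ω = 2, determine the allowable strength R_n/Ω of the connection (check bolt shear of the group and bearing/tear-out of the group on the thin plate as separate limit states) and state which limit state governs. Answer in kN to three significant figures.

Bolt shear: A_b = π·12²/4 = 113.1 mm²; R_n = 469 × 113.1 × 4 × 2 / 1000 = 424.3 kN → 424.3 / 2 = 212 kN.
Bearing (1.2 l_c t F_u ≤ 2.4 d t F_u): upper limit = 2.4·12·5·400 / 1000 = 57.6 kN.
  Edge l_c = 30 − 14/2 = 23 → r_n = 55.2 kN; interior l_c = 50 − 14 = 36 → r_n = 57.6 kN.
  R_n,bearing = 1·55.2 + 3·57.6 = 228 kN → 228 / 2 = 114 kN.
Bearing governs: 114 kN.

114 kN (bearing governs)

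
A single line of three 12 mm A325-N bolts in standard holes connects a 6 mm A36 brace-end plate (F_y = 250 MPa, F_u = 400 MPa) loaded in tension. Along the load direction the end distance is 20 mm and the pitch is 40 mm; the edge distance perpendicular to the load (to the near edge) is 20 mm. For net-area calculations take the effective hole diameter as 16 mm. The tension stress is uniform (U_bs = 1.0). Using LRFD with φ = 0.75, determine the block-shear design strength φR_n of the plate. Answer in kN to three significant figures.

Shear plane L_v = 20 + 2·40 = 100 mm; A_gv = 100 × 6 = 600 mm².
A_nv = (100 − 2.5·16) × 6 = 360 mm².
A_nt = (20 − 0.5·16) × 6 = 72 mm².
0.6 F_u A_nv = 86.4 kN; 0.6 F_y A_gv = 90 kN → shear rupture governs the shear term.
R_n = 86.4 + 1.0 × 400 × 72 / 1000 = 115.2 kN.
Design strength φR_n = 0.75 × 115.2 = 86.4 kN.

86.4 kN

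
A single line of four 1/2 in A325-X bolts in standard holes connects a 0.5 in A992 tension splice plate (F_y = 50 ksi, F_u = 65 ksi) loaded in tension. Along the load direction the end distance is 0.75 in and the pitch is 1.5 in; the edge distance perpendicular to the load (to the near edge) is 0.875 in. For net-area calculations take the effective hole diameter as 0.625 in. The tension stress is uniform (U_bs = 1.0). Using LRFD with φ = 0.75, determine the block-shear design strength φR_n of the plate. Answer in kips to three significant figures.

Shear plane L_v = 0.75 + 3·1.5 = 5.25 in; A_gv = 5.25 × 0.5 = 2.625 in².
A_nv = (5.25 − 3.5·0.625) × 0.5 = 1.531 in².
A_nt = (0.875 − 0.5·0.625) × 0.5 = 0.2812 in².
0.6 F_u A_nv = 59.72 kips; 0.6 F_y A_gv = 78.75 kips → shear rupture governs the shear term.
R_n = 59.72 + 1.0 × 65 × 0.2812 = 78 kips.
Design strength φR_n = 0.75 × 78 = 58.5 kips.

58.5 kips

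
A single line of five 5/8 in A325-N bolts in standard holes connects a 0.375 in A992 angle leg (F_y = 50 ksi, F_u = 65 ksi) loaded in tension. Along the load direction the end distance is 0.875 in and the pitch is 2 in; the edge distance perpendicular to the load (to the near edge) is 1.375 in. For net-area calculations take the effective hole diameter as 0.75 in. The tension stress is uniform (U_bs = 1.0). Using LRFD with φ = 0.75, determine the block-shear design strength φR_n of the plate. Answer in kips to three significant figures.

Shear plane L_v = 0.875 + 4·2 = 8.875 in; A_gv = 8.875 × 0.375 = 3.328 in².
A_nv = (8.875 − 4.5·0.75) × 0.375 = 2.062 in².
A_nt = (1.375 − 0.5·0.75) × 0.375 = 0.375 in².
0.6 F_u A_nv = 80.44 kips; 0.6 F_y A_gv = 99.84 kips → shear rupture governs the shear term.
R_n = 80.44 + 1.0 × 65 × 0.375 = 104.8 kips.
Design strength φR_n = 0.75 × 104.8 = 78.6 kips.

78.6 kips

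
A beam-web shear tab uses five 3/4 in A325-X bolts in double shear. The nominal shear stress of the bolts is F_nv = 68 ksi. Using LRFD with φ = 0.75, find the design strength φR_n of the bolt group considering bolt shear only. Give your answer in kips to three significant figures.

225 kips

A_b = π × 0.75² / 4 = 0.4418 in².
R_n = F_nv · A_b · n · n_s = 68 × 0.4418 × 5 × 2 = 300.4 kips.
Design strength φR_n = 0.75 × 300.4 = 225 kips.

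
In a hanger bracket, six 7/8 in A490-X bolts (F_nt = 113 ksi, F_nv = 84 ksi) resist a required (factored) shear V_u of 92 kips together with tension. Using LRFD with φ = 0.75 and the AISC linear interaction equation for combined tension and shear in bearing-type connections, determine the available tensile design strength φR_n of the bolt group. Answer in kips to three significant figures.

274 kips

A_b = π·0.875²/4 = 0.6013 in²; f_rv = 92 / (6 × 0.6013) = 25.5 ksi.
F'_nt = 1.3 F_nt − (F_nt / φF_nv) f_rv = 1.3·113 − (113/(0.75·84))·25.5 = 101.2 ksi, capped at F_nt → F'_nt = 101.2 ksi.
R_n = F'_nt · A_b · n = 101.2 × 0.6013 × 6 = 365 kips.
Design strength φR_n = 0.75 × 365 = 274 kips.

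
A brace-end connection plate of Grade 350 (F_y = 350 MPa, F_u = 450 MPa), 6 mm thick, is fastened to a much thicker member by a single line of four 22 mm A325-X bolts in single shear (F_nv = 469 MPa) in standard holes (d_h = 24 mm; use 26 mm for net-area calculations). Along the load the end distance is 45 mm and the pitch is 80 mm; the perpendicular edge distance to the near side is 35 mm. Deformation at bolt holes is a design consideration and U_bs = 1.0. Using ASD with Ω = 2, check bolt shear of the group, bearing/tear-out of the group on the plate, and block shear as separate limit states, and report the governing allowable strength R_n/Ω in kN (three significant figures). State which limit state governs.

187 kN (block shear governs)

Bolt shear: A_b = π·22²/4 = 380.1 mm²; R_n = 469 × 380.1 × 4 × 1 / 1000 = 713.1 kN → 713.1 / 2 = 357 kN.
Bearing: edge l_c = 33, r_n = 106.9 kN; interior l_c = 56, r_n = 142.6 kN; R_n = 106.9 + 3·142.6 = 534.6 kN → 267 kN.
Block shear: A_gv = 1710, A_nv = 1164, A_nt = 132 mm²; R_n = min(0.6F_uA_nv, 0.6F_yA_gv) + U_bs·F_u·A_nt = 373.7 kN → 187 kN.
Block shear governs: 187 kN.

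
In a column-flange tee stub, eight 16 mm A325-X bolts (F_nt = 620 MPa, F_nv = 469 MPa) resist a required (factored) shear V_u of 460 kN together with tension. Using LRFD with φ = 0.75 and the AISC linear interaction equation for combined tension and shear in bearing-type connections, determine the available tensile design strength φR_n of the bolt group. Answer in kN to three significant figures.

A_b = π·16²/4 = 201.1 mm²; f_rv = 460 × 1000 / (8 × 201.1) = 286 MPa.
F'_nt = 1.3 F_nt − (F_nt / φF_nv) f_rv = 1.3·620 − (620/(0.75·469))·286 = 301.9 MPa, capped at F_nt → F'_nt = 301.9 MPa.
R_n = F'_nt · A_b · n = 301.9 × 201.1 × 8 / 1000 = 485.6 kN.
Design strength φR_n = 0.75 × 485.6 = 364 kN.

364 kN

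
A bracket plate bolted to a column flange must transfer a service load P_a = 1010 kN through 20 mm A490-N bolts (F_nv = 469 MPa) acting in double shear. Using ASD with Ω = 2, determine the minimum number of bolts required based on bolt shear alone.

7 bolts

A_b = π·20²/4 = 314.2 mm².
Per-bolt allowable strength R_n/Ω = 469 × 314.2 × 2 / 1000 / 2 = 147.3 kN.
n ≥ 1010 / 147.3 = 6.855 → use 7 bolts.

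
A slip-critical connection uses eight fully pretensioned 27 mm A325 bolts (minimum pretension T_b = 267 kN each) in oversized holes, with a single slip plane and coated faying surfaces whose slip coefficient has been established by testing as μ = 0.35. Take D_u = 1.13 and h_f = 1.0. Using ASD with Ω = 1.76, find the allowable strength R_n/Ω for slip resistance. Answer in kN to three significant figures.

480 kN

R_n = μ · D_u · h_f · T_b · n_s · n_b = 0.35 × 1.13 × 1.0 × 267 × 1 × 8 = 844.8 kN.
Allowable strength R_n/Ω = 844.8 / 1.76 = 480 kN.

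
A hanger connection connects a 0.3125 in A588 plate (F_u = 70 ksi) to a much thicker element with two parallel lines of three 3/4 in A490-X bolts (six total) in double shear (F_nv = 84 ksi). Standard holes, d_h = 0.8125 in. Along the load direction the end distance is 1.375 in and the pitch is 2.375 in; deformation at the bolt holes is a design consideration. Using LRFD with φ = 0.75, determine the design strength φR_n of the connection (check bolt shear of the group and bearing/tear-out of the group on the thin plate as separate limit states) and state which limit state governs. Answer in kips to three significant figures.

Bolt shear: A_b = π·0.75²/4 = 0.4418 in²; R_n = 84 × 0.4418 × 6 × 2 = 445.3 kips → 0.75 × 445.3 = 334 kips.
Bearing (1.2 l_c t F_u ≤ 2.4 d t F_u): upper limit = 2.4·0.75·0.3125·70 = 39.38 kips.
  Edge l_c = 1.375 − 0.8125/2 = 0.9688 → r_n = 25.43 kips; interior l_c = 2.375 − 0.8125 = 1.562 → r_n = 39.38 kips.
  R_n,bearing = 2·25.43 + 4·39.38 = 208.4 kips → 0.75 × 208.4 = 156 kips.
Bearing governs: 156 kips.

156 kips (bearing governs)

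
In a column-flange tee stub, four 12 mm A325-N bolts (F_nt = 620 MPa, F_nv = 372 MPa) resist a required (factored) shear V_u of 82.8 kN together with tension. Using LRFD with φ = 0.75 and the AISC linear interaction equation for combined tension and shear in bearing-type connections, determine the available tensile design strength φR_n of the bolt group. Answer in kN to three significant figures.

135 kN

A_b = π·12²/4 = 113.1 mm²; f_rv = 82.8 × 1000 / (4 × 113.1) = 183 MPa.
F'_nt = 1.3 F_nt − (F_nt / φF_nv) f_rv = 1.3·620 − (620/(0.75·372))·183 = 399.3 MPa, capped at F_nt → F'_nt = 399.3 MPa.
R_n = F'_nt · A_b · n = 399.3 × 113.1 × 4 / 1000 = 180.6 kN.
Design strength φR_n = 0.75 × 180.6 = 135 kN.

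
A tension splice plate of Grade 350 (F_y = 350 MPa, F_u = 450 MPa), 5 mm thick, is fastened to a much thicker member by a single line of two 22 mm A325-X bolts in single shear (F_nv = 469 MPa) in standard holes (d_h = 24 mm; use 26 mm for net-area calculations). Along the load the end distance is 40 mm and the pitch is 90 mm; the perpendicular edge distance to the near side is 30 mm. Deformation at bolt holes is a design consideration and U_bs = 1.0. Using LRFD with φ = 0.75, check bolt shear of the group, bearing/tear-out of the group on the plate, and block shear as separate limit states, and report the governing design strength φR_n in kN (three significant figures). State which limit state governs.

121 kN (block shear governs)

Bolt shear: A_b = π·22²/4 = 380.1 mm²; R_n = 469 × 380.1 × 2 × 1 / 1000 = 356.6 kN → 0.75 × 356.6 = 267 kN.
Bearing: edge l_c = 28, r_n = 75.6 kN; interior l_c = 66, r_n = 118.8 kN; R_n = 75.6 + 1·118.8 = 194.4 kN → 146 kN.
Block shear: A_gv = 650, A_nv = 455, A_nt = 85 mm²; R_n = min(0.6F_uA_nv, 0.6F_yA_gv) + U_bs·F_u·A_nt = 161.1 kN → 121 kN.
Block shear governs: 121 kN.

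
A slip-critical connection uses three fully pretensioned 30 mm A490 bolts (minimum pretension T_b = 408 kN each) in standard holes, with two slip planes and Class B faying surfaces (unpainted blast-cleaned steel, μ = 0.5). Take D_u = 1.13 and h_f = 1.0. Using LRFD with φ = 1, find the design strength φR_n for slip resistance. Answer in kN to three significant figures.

R_n = μ · D_u · h_f · T_b · n_s · n_b = 0.5 × 1.13 × 1.0 × 408 × 2 × 3 = 1383 kN.
Design strength φR_n = 1 × 1383 = 1380 kN.

1380 kN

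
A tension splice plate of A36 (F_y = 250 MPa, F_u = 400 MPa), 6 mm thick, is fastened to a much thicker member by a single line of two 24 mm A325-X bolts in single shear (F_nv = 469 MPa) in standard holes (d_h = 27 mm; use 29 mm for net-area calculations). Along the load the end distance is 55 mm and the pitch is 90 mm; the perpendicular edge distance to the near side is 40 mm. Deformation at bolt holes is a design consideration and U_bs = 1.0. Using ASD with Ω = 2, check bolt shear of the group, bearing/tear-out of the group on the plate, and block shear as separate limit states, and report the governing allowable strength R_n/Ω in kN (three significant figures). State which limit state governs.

Bolt shear: A_b = π·24²/4 = 452.4 mm²; R_n = 469 × 452.4 × 2 × 1 / 1000 = 424.3 kN → 424.3 / 2 = 212 kN.
Bearing: edge l_c = 41.5, r_n = 119.5 kN; interior l_c = 63, r_n = 138.2 kN; R_n = 119.5 + 1·138.2 = 257.8 kN → 129 kN.
Block shear: A_gv = 870, A_nv = 609, A_nt = 153 mm²; R_n = min(0.6F_uA_nv, 0.6F_yA_gv) + U_bs·F_u·A_nt = 191.7 kN → 95.9 kN.
Block shear governs: 95.9 kN.

95.9 kN (block shear governs)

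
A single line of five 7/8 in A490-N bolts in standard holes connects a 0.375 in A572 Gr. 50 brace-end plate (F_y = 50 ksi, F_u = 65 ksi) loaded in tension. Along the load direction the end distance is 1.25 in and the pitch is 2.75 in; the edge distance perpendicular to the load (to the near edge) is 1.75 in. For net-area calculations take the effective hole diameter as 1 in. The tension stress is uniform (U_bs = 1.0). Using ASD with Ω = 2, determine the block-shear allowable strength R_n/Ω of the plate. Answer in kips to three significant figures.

71.9 kips

Shear plane L_v = 1.25 + 4·2.75 = 12.25 in; A_gv = 12.25 × 0.375 = 4.594 in².
A_nv = (12.25 − 4.5·1) × 0.375 = 2.906 in².
A_nt = (1.75 − 0.5·1) × 0.375 = 0.4688 in².
0.6 F_u A_nv = 113.3 kips; 0.6 F_y A_gv = 137.8 kips → shear rupture governs the shear term.
R_n = 113.3 + 1.0 × 65 × 0.4688 = 143.8 kips.
Allowable strength R_n/Ω = 143.8 / 2 = 71.9 kips.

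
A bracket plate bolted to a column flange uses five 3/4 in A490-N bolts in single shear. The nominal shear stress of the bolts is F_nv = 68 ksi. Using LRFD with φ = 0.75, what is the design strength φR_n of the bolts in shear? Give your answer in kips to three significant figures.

113 kips

A_b = π × 0.75² / 4 = 0.4418 in².
R_n = F_nv · A_b · n · n_s = 68 × 0.4418 × 5 × 1 = 150.2 kips.
Design strength φR_n = 0.75 × 150.2 = 113 kips.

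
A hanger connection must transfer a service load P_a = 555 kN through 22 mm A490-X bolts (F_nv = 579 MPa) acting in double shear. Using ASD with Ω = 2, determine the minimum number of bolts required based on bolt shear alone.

3 bolts

A_b = π·22²/4 = 380.1 mm².
Per-bolt allowable strength R_n/Ω = 579 × 380.1 × 2 / 1000 / 2 = 220.1 kN.
n ≥ 555 / 220.1 = 2.522 → use 3 bolts.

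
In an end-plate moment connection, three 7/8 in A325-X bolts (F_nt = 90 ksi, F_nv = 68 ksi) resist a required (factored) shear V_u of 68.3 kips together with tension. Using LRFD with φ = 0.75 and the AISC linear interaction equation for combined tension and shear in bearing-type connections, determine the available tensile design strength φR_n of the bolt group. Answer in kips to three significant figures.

A_b = π·0.875²/4 = 0.6013 in²; f_rv = 68.3 / (3 × 0.6013) = 37.86 ksi.
F'_nt = 1.3 F_nt − (F_nt / φF_nv) f_rv = 1.3·90 − (90/(0.75·68))·37.86 = 50.19 ksi, capped at F_nt → F'_nt = 50.19 ksi.
R_n = F'_nt · A_b · n = 50.19 × 0.6013 × 3 = 90.53 kips.
Design strength φR_n = 0.75 × 90.53 = 67.9 kips.

67.9 kips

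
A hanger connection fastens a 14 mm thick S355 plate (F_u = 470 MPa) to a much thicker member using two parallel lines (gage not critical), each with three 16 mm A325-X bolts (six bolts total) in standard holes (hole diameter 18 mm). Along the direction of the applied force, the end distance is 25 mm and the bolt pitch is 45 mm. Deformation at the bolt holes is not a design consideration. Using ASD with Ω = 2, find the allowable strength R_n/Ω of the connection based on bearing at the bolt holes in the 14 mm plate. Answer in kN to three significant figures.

Per bolt r_n = 1.5 l_c t F_u ≤ 3.0 d t F_u; upper limit = 3.0 × 16 × 14 × 470 / 1000 = 315.8 kN.
Edge bolt: l_c = 25 − 18/2 = 16 mm → 1.5 × 16 × 14 × 470 / 1000 = 157.9 → r_n = 157.9 kN.
Interior bolts: l_c = 45 − 18 = 27 mm → 1.5 × 27 × 14 × 470 / 1000 = 266.5 → r_n = 266.5 kN.
R_n = 2 × 157.9 + 4 × 266.5 = 1382 kN.
Allowable strength R_n/Ω = 1382 / 2 = 691 kN.

691 kN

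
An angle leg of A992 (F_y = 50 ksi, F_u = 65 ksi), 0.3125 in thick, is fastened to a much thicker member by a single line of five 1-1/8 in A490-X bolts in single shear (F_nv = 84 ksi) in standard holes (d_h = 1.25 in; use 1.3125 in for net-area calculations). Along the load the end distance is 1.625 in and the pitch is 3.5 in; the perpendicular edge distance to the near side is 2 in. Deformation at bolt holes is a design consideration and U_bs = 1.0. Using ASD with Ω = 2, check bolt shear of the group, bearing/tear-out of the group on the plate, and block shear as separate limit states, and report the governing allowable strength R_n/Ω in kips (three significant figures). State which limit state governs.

72.9 kips (block shear governs)

Bolt shear: A_b = π·1.125²/4 = 0.994 in²; R_n = 84 × 0.994 × 5 × 1 = 417.5 kips → 417.5 / 2 = 209 kips.
Bearing: edge l_c = 1, r_n = 24.38 kips; interior l_c = 2.25, r_n = 54.84 kips; R_n = 24.38 + 4·54.84 = 243.7 kips → 122 kips.
Block shear: A_gv = 4.883, A_nv = 3.037, A_nt = 0.4199 in²; R_n = min(0.6F_uA_nv, 0.6F_yA_gv) + U_bs·F_u·A_nt = 145.7 kips → 72.9 kips.
Block shear governs: 72.9 kips.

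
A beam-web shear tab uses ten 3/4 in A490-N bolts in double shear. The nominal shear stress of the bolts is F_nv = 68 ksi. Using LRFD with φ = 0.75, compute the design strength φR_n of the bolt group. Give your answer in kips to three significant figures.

A_b = π × 0.75² / 4 = 0.4418 in².
R_n = F_nv · A_b · n · n_s = 68 × 0.4418 × 10 × 2 = 600.8 kips.
Design strength φR_n = 0.75 × 600.8 = 451 kips.

451 kips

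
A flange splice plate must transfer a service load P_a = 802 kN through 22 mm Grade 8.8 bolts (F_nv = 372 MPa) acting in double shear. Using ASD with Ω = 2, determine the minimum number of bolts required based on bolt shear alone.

6 bolts

A_b = π·22²/4 = 380.1 mm².
Per-bolt allowable strength R_n/Ω = 372 × 380.1 × 2 / 1000 / 2 = 141.4 kN.
n ≥ 802 / 141.4 = 5.671 → use 6 bolts.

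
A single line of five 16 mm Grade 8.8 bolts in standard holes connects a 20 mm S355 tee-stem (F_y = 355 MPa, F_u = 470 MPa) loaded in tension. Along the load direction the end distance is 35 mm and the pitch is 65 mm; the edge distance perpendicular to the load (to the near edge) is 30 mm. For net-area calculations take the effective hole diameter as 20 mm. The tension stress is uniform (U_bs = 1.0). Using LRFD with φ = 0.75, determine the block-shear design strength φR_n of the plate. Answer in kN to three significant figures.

Shear plane L_v = 35 + 4·65 = 295 mm; A_gv = 295 × 20 = 5900 mm².
A_nv = (295 − 4.5·20) × 20 = 4100 mm².
A_nt = (30 − 0.5·20) × 20 = 400 mm².
0.6 F_u A_nv = 1156 kN; 0.6 F_y A_gv = 1257 kN → shear rupture governs the shear term.
R_n = 1156 + 1.0 × 470 × 400 / 1000 = 1344 kN.
Design strength φR_n = 0.75 × 1344 = 1010 kN.

1010 kN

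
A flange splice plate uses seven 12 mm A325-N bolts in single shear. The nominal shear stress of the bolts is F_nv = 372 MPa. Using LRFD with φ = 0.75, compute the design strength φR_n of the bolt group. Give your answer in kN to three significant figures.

A_b = π × 12² / 4 = 113.1 mm².
R_n = F_nv · A_b · n · n_s = 372 × 113.1 × 7 × 1 / 1000 = 294.5 kN.
Design strength φR_n = 0.75 × 294.5 = 221 kN.

221 kN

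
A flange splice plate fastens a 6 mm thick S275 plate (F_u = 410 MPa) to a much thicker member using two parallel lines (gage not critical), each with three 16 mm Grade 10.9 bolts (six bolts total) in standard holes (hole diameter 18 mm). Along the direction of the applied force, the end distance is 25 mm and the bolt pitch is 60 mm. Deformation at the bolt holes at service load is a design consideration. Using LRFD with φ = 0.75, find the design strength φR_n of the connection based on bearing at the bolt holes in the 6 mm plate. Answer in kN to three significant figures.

Per bolt r_n = 1.2 l_c t F_u ≤ 2.4 d t F_u; upper limit = 2.4 × 16 × 6 × 410 / 1000 = 94.46 kN.
Edge bolt: l_c = 25 − 18/2 = 16 mm → 1.2 × 16 × 6 × 410 / 1000 = 47.23 → r_n = 47.23 kN.
Interior bolts: l_c = 60 − 18 = 42 mm → 1.2 × 42 × 6 × 410 / 1000 = 124 → r_n = 94.46 kN.
R_n = 2 × 47.23 + 4 × 94.46 = 472.3 kN.
Design strength φR_n = 0.75 × 472.3 = 354 kN.

354 kN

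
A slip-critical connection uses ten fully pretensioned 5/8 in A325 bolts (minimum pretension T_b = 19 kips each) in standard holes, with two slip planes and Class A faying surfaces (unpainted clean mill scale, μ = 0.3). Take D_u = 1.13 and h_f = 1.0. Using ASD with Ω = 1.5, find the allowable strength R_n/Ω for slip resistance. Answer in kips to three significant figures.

R_n = μ · D_u · h_f · T_b · n_s · n_b = 0.3 × 1.13 × 1.0 × 19 × 2 × 10 = 128.8 kips.
Allowable strength R_n/Ω = 128.8 / 1.5 = 85.9 kips.

85.9 kips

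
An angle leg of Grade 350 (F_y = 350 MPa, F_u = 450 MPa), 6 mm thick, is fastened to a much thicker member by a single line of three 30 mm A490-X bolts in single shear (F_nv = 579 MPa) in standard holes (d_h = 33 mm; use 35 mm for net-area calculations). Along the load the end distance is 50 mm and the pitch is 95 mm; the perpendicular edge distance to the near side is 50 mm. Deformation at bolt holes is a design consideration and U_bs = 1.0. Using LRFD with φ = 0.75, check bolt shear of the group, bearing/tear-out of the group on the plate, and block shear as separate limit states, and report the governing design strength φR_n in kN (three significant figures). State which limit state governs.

Bolt shear: A_b = π·30²/4 = 706.9 mm²; R_n = 579 × 706.9 × 3 × 1 / 1000 = 1228 kN → 0.75 × 1228 = 921 kN.
Bearing: edge l_c = 33.5, r_n = 108.5 kN; interior l_c = 62, r_n = 194.4 kN; R_n = 108.5 + 2·194.4 = 497.3 kN → 373 kN.
Block shear: A_gv = 1440, A_nv = 915, A_nt = 195 mm²; R_n = min(0.6F_uA_nv, 0.6F_yA_gv) + U_bs·F_u·A_nt = 334.8 kN → 251 kN.
Block shear governs: 251 kN.

251 kN (block shear governs)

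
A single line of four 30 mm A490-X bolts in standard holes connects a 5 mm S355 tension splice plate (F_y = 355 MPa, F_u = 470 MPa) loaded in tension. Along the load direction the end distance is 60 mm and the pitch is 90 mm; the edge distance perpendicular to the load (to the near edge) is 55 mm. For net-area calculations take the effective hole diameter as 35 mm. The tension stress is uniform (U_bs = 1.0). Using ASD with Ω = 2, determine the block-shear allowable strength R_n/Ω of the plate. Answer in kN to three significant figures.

190 kN

Shear plane L_v = 60 + 3·90 = 330 mm; A_gv = 330 × 5 = 1650 mm².
A_nv = (330 − 3.5·35) × 5 = 1038 mm².
A_nt = (55 − 0.5·35) × 5 = 187.5 mm².
0.6 F_u A_nv = 292.6 kN; 0.6 F_y A_gv = 351.4 kN → shear rupture governs the shear term.
R_n = 292.6 + 1.0 × 470 × 187.5 / 1000 = 380.7 kN.
Allowable strength R_n/Ω = 380.7 / 2 = 190 kN.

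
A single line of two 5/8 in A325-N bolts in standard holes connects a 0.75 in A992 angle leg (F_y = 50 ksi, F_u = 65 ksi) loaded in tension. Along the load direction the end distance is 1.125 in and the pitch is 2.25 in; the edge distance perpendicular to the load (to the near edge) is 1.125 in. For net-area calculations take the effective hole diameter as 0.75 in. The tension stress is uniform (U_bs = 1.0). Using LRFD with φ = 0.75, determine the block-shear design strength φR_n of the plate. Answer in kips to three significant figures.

76.8 kips

Shear plane L_v = 1.125 + 1·2.25 = 3.375 in; A_gv = 3.375 × 0.75 = 2.531 in².
A_nv = (3.375 − 1.5·0.75) × 0.75 = 1.688 in².
A_nt = (1.125 − 0.5·0.75) × 0.75 = 0.5625 in².
0.6 F_u A_nv = 65.81 kips; 0.6 F_y A_gv = 75.94 kips → shear rupture governs the shear term.
R_n = 65.81 + 1.0 × 65 × 0.5625 = 102.4 kips.
Design strength φR_n = 0.75 × 102.4 = 76.8 kips.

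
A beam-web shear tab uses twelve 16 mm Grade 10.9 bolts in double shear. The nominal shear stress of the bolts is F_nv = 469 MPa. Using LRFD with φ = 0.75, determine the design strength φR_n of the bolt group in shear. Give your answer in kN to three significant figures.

A_b = π × 16² / 4 = 201.1 mm².
R_n = F_nv · A_b · n · n_s = 469 × 201.1 × 12 × 2 / 1000 = 2263 kN.
Design strength φR_n = 0.75 × 2263 = 1700 kN.

1700 kN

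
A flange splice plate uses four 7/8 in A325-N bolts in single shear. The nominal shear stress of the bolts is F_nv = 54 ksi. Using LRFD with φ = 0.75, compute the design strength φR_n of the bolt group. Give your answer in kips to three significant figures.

97.4 kips

A_b = π × 0.875² / 4 = 0.6013 in².
R_n = F_nv · A_b · n · n_s = 54 × 0.6013 × 4 × 1 = 129.9 kips.
Design strength φR_n = 0.75 × 129.9 = 97.4 kips.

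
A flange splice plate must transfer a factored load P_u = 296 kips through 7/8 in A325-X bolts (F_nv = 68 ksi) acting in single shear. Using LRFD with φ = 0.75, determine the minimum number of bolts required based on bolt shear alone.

A_b = π·0.875²/4 = 0.6013 in².
Per-bolt design strength φR_n = 0.75 × 68 × 0.6013 × 1 = 30.67 kips.
n ≥ 296 / 30.67 = 9.652 → use 10 bolts.

10 bolts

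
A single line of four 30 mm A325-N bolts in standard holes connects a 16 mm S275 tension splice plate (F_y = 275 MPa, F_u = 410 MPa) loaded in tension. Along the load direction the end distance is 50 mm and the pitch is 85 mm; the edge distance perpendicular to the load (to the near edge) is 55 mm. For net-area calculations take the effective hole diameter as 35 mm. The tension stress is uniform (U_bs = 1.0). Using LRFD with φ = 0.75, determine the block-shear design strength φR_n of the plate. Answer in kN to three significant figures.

723 kN

Shear plane L_v = 50 + 3·85 = 305 mm; A_gv = 305 × 16 = 4880 mm².
A_nv = (305 − 3.5·35) × 16 = 2920 mm².
A_nt = (55 − 0.5·35) × 16 = 600 mm².
0.6 F_u A_nv = 718.3 kN; 0.6 F_y A_gv = 805.2 kN → shear rupture governs the shear term.
R_n = 718.3 + 1.0 × 410 × 600 / 1000 = 964.3 kN.
Design strength φR_n = 0.75 × 964.3 = 723 kN.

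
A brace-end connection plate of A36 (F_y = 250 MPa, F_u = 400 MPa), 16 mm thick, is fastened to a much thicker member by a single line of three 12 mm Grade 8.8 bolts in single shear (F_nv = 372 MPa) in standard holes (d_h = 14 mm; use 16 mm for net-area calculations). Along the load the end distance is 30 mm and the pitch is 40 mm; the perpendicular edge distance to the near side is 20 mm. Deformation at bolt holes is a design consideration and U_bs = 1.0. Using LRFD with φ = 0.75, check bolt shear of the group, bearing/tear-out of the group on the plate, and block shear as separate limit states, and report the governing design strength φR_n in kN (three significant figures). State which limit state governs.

Bolt shear: A_b = π·12²/4 = 113.1 mm²; R_n = 372 × 113.1 × 3 × 1 / 1000 = 126.2 kN → 0.75 × 126.2 = 94.7 kN.
Bearing: edge l_c = 23, r_n = 176.6 kN; interior l_c = 26, r_n = 184.3 kN; R_n = 176.6 + 2·184.3 = 545.3 kN → 409 kN.
Block shear: A_gv = 1760, A_nv = 1120, A_nt = 192 mm²; R_n = min(0.6F_uA_nv, 0.6F_yA_gv) + U_bs·F_u·A_nt = 340.8 kN → 256 kN.
Bolt shear governs: 94.7 kN.

94.7 kN (bolt shear governs)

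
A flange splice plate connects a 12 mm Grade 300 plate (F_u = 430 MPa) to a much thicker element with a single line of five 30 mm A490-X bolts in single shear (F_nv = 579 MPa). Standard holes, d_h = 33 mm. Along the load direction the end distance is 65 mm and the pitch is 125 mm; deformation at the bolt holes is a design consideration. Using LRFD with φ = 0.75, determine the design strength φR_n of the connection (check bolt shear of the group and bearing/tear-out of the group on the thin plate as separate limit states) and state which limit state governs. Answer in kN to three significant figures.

Bolt shear: A_b = π·30²/4 = 706.9 mm²; R_n = 579 × 706.9 × 5 × 1 / 1000 = 2046 kN → 0.75 × 2046 = 1530 kN.
Bearing (1.2 l_c t F_u ≤ 2.4 d t F_u): upper limit = 2.4·30·12·430 / 1000 = 371.5 kN.
  Edge l_c = 65 − 33/2 = 48.5 → r_n = 300.3 kN; interior l_c = 125 − 33 = 92 → r_n = 371.5 kN.
  R_n,bearing = 1·300.3 + 4·371.5 = 1786 kN → 0.75 × 1786 = 1340 kN.
Bearing governs: 1340 kN.

1340 kN (bearing governs)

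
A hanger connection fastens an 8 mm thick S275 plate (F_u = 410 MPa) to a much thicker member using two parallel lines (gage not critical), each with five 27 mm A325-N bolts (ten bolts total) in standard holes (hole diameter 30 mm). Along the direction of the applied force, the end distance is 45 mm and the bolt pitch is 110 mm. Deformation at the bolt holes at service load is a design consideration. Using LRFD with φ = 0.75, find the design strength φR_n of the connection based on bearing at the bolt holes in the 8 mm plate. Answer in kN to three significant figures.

1450 kN

Per bolt r_n = 1.2 l_c t F_u ≤ 2.4 d t F_u; upper limit = 2.4 × 27 × 8 × 410 / 1000 = 212.5 kN.
Edge bolt: l_c = 45 − 30/2 = 30 mm → 1.2 × 30 × 8 × 410 / 1000 = 118.1 → r_n = 118.1 kN.
Interior bolts: l_c = 110 − 30 = 80 mm → 1.2 × 80 × 8 × 410 / 1000 = 314.9 → r_n = 212.5 kN.
R_n = 2 × 118.1 + 8 × 212.5 = 1937 kN.
Design strength φR_n = 0.75 × 1937 = 1450 kN.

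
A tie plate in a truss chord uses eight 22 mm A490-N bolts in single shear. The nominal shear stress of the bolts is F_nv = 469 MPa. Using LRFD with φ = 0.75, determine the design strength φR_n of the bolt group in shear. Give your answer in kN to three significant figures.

A_b = π × 22² / 4 = 380.1 mm².
R_n = F_nv · A_b · n · n_s = 469 × 380.1 × 8 × 1 / 1000 = 1426 kN.
Design strength φR_n = 0.75 × 1426 = 1070 kN.

1070 kN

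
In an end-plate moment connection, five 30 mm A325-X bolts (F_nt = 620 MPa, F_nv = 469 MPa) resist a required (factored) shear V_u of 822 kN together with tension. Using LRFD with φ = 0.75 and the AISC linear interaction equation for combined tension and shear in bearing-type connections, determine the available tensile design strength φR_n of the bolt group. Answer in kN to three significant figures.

1050 kN

A_b = π·30²/4 = 706.9 mm²; f_rv = 822 × 1000 / (5 × 706.9) = 232.6 MPa.
F'_nt = 1.3 F_nt − (F_nt / φF_nv) f_rv = 1.3·620 − (620/(0.75·469))·232.6 = 396.1 MPa, capped at F_nt → F'_nt = 396.1 MPa.
R_n = F'_nt · A_b · n = 396.1 × 706.9 × 5 / 1000 = 1400 kN.
Design strength φR_n = 0.75 × 1400 = 1050 kN.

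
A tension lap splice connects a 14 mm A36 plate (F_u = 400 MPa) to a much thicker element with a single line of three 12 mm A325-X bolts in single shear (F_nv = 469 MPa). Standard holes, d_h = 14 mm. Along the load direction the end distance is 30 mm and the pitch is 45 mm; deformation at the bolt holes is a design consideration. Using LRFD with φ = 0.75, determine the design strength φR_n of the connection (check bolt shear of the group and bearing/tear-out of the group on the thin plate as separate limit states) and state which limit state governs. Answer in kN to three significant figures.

Bolt shear: A_b = π·12²/4 = 113.1 mm²; R_n = 469 × 113.1 × 3 × 1 / 1000 = 159.1 kN → 0.75 × 159.1 = 119 kN.
Bearing (1.2 l_c t F_u ≤ 2.4 d t F_u): upper limit = 2.4·12·14·400 / 1000 = 161.3 kN.
  Edge l_c = 30 − 14/2 = 23 → r_n = 154.6 kN; interior l_c = 45 − 14 = 31 → r_n = 161.3 kN.
  R_n,bearing = 1·154.6 + 2·161.3 = 477.1 kN → 0.75 × 477.1 = 358 kN.
Bolt shear governs: 119 kN.

119 kN (bolt shear governs)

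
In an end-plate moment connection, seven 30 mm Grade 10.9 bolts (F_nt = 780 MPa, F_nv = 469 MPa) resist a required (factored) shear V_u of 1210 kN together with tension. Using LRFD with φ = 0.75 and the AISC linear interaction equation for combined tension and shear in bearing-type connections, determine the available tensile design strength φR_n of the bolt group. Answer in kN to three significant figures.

1750 kN

A_b = π·30²/4 = 706.9 mm²; f_rv = 1210 × 1000 / (7 × 706.9) = 244.5 MPa.
F'_nt = 1.3 F_nt − (F_nt / φF_nv) f_rv = 1.3·780 − (780/(0.75·469))·244.5 = 471.7 MPa, capped at F_nt → F'_nt = 471.7 MPa.
R_n = F'_nt · A_b · n = 471.7 × 706.9 × 7 / 1000 = 2334 kN.
Design strength φR_n = 0.75 × 2334 = 1750 kN.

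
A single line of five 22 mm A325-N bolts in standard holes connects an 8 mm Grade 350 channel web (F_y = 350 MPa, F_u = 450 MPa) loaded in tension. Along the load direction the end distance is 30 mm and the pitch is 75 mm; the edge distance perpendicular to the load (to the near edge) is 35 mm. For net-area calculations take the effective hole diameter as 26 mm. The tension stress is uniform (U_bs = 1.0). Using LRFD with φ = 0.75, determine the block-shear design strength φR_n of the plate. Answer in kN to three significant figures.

404 kN

Shear plane L_v = 30 + 4·75 = 330 mm; A_gv = 330 × 8 = 2640 mm².
A_nv = (330 − 4.5·26) × 8 = 1704 mm².
A_nt = (35 − 0.5·26) × 8 = 176 mm².
0.6 F_u A_nv = 460.1 kN; 0.6 F_y A_gv = 554.4 kN → shear rupture governs the shear term.
R_n = 460.1 + 1.0 × 450 × 176 / 1000 = 539.3 kN.
Design strength φR_n = 0.75 × 539.3 = 404 kN.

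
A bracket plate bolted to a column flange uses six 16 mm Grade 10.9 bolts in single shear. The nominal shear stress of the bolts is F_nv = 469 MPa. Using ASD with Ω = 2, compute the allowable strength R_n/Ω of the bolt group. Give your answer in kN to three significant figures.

A_b = π × 16² / 4 = 201.1 mm².
R_n = F_nv · A_b · n · n_s = 469 × 201.1 × 6 × 1 / 1000 = 565.8 kN.
Allowable strength R_n/Ω = 565.8 / 2 = 283 kN.

283 kN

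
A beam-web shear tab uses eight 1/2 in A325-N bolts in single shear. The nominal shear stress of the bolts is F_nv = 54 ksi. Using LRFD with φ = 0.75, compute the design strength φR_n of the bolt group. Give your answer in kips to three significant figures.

63.6 kips

A_b = π × 0.5² / 4 = 0.1963 in².
R_n = F_nv · A_b · n · n_s = 54 × 0.1963 × 8 × 1 = 84.82 kips.
Design strength φR_n = 0.75 × 84.82 = 63.6 kips.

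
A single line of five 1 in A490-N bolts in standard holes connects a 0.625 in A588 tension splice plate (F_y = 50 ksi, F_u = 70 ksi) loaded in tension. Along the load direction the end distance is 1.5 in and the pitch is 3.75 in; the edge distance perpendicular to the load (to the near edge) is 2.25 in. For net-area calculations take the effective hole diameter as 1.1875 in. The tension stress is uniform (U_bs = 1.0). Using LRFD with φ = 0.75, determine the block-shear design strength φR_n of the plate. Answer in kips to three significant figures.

Shear plane L_v = 1.5 + 4·3.75 = 16.5 in; A_gv = 16.5 × 0.625 = 10.31 in².
A_nv = (16.5 − 4.5·1.1875) × 0.625 = 6.973 in².
A_nt = (2.25 − 0.5·1.1875) × 0.625 = 1.035 in².
0.6 F_u A_nv = 292.9 kips; 0.6 F_y A_gv = 309.4 kips → shear rupture governs the shear term.
R_n = 292.9 + 1.0 × 70 × 1.035 = 365.3 kips.
Design strength φR_n = 0.75 × 365.3 = 274 kips.

274 kips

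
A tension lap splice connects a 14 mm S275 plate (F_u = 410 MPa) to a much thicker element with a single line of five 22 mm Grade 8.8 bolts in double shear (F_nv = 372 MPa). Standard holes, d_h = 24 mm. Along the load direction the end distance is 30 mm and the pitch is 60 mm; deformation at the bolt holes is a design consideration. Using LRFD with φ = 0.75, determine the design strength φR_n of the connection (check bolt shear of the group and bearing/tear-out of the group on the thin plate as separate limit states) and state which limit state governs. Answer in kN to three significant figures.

837 kN (bearing governs)

Bolt shear: A_b = π·22²/4 = 380.1 mm²; R_n = 372 × 380.1 × 5 × 2 / 1000 = 1414 kN → 0.75 × 1414 = 1060 kN.
Bearing (1.2 l_c t F_u ≤ 2.4 d t F_u): upper limit = 2.4·22·14·410 / 1000 = 303.1 kN.
  Edge l_c = 30 − 24/2 = 18 → r_n = 124 kN; interior l_c = 60 − 24 = 36 → r_n = 248 kN.
  R_n,bearing = 1·124 + 4·248 = 1116 kN → 0.75 × 1116 = 837 kN.
Bearing governs: 837 kN.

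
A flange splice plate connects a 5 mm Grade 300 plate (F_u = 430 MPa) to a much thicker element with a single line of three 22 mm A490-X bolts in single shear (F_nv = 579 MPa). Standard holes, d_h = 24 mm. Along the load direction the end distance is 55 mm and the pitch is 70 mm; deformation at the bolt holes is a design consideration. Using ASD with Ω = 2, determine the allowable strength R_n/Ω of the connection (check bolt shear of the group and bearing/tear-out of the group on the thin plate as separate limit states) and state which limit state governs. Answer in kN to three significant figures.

169 kN (bearing governs)

Bolt shear: A_b = π·22²/4 = 380.1 mm²; R_n = 579 × 380.1 × 3 × 1 / 1000 = 660.3 kN → 660.3 / 2 = 330 kN.
Bearing (1.2 l_c t F_u ≤ 2.4 d t F_u): upper limit = 2.4·22·5·430 / 1000 = 113.5 kN.
  Edge l_c = 55 − 24/2 = 43 → r_n = 110.9 kN; interior l_c = 70 − 24 = 46 → r_n = 113.5 kN.
  R_n,bearing = 1·110.9 + 2·113.5 = 338 kN → 338 / 2 = 169 kN.
Bearing governs: 169 kN.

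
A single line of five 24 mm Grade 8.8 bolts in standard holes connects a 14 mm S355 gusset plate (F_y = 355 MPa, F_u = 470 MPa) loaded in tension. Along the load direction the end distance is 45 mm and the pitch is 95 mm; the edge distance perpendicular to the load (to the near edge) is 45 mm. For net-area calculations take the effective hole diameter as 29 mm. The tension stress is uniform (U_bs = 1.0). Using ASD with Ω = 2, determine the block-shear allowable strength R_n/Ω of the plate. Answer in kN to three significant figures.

682 kN

Shear plane L_v = 45 + 4·95 = 425 mm; A_gv = 425 × 14 = 5950 mm².
A_nv = (425 − 4.5·29) × 14 = 4123 mm².
A_nt = (45 − 0.5·29) × 14 = 427 mm².
0.6 F_u A_nv = 1163 kN; 0.6 F_y A_gv = 1267 kN → shear rupture governs the shear term.
R_n = 1163 + 1.0 × 470 × 427 / 1000 = 1363 kN.
Allowable strength R_n/Ω = 1363 / 2 = 682 kN.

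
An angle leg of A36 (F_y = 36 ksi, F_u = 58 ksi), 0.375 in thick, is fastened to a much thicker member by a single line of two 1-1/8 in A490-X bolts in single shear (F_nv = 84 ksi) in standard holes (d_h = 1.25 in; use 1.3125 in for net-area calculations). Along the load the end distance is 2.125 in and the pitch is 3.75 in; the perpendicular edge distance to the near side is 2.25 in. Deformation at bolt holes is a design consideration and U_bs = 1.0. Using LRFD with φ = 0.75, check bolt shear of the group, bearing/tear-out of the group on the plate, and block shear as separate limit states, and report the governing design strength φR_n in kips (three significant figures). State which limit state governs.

61.7 kips (block shear governs)

Bolt shear: A_b = π·1.125²/4 = 0.994 in²; R_n = 84 × 0.994 × 2 × 1 = 167 kips → 0.75 × 167 = 125 kips.
Bearing: edge l_c = 1.5, r_n = 39.15 kips; interior l_c = 2.5, r_n = 58.72 kips; R_n = 39.15 + 1·58.72 = 97.88 kips → 73.4 kips.
Block shear: A_gv = 2.203, A_nv = 1.465, A_nt = 0.5977 in²; R_n = min(0.6F_uA_nv, 0.6F_yA_gv) + U_bs·F_u·A_nt = 82.25 kips → 61.7 kips.
Block shear governs: 61.7 kips.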